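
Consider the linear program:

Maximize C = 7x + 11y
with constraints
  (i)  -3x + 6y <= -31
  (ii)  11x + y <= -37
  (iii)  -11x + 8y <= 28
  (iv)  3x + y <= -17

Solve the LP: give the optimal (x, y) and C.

Feasible corners and C = 7x + 11y:
  (-208/21, -425/42) → C = -2529/14
  (-71/21, -48/7) → C = -2081/21
  (-5/2, -19/2) → C = -122
The feasible region is unbounded (it extends along (1, -11), (-8, -11)), but C strictly decreases along every unbounded feasible direction, so there is no improving ray and the maximum is attained at a vertex.

At the optimal vertex, -3x + 6y = -31 and 3x + y = -17.
Solving simultaneously gives x = -71/21, y = -48/7.

x = -71/21, y = -48/7, maximum C = -2081/21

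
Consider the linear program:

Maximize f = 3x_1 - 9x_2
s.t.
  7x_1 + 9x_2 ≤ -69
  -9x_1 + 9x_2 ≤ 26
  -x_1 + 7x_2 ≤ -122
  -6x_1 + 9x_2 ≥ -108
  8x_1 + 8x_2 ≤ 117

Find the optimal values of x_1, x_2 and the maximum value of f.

Extreme points and f = 3x_1 - 9x_2:
  (-640/27, -562/27) → f = 1046/9
  (-134/3, -376/9) → f = 242
  (-114/11, -208/11) → f = 1530/11

The optimum lies where -9x_1 + 9x_2 = 26 and -6x_1 + 9x_2 = -108.
Solving simultaneously gives x_1 = -134/3, x_2 = -376/9.

x_1 = -134/3, x_2 = -376/9, maximum f = 242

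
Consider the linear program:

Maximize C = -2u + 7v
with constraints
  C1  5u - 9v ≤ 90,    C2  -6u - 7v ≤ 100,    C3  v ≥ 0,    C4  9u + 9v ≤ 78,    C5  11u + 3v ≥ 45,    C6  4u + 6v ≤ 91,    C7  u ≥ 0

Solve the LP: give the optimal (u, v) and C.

u = 19/8, v = 151/24, maximum C = 943/24

Vertices and C = -2u + 7v:
  (26/3, 0) → C = -52/3
  (45/11, 0) → C = -90/11
  (19/8, 151/24) → C = 943/24

The optimum lies where 9u + 9v = 78 and 11u + 3v = 45.
Solving simultaneously gives u = 19/8, v = 151/24.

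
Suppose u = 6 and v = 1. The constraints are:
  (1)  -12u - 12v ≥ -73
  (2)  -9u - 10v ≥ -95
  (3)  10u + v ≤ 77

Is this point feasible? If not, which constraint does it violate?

Constraint (1): -12u - 12v = -84, which is not ≥ -73. All other constraints are satisfied.

not feasible — violates (1)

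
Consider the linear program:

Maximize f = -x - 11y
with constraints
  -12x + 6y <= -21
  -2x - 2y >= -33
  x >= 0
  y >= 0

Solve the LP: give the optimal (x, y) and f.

x = 7/4, y = 0, maximum f = -7/4

Vertices and f = -x - 11y:
  (20/3, 59/6) → f = -689/6
  (7/4, 0) → f = -7/4
  (33/2, 0) → f = -33/2

The binding constraints are -12x + 6y = -21 and y = 0.
Solving simultaneously gives x = 7/4, y = 0.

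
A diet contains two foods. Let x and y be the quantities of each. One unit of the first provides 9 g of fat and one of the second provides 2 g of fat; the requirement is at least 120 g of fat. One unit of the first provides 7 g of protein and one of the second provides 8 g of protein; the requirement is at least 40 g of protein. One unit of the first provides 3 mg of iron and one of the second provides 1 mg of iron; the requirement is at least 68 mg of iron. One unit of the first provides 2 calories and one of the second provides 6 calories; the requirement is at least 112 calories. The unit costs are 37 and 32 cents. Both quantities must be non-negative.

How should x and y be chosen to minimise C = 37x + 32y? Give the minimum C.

x = 37/2, y = 25/2, minimum C = 2169/2

Extreme points and C = 37x + 32y:
  (0, 68) → C = 2176
  (56, 0) → C = 2072
  (37/2, 25/2) → C = 2169/2
The feasible region is unbounded (it extends along (0, 1), (1, 0)), but C strictly increases along every unbounded feasible direction, so there is no improving ray and the minimum is attained at a vertex.

The binding constraints are 3x + y = 68 and 2x + 6y = 112.
Solving simultaneously gives x = 37/2, y = 25/2.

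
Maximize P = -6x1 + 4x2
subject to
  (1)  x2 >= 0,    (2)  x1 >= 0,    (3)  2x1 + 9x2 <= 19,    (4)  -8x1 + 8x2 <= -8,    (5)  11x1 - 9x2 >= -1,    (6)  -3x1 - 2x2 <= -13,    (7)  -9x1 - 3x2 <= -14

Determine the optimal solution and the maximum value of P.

x1 = 79/23, x2 = 31/23, maximum P = -350/23

Corner points and P = -6x1 + 4x2:
  (19/2, 0) → P = -57
  (13/3, 0) → P = -26
  (79/23, 31/23) → P = -350/23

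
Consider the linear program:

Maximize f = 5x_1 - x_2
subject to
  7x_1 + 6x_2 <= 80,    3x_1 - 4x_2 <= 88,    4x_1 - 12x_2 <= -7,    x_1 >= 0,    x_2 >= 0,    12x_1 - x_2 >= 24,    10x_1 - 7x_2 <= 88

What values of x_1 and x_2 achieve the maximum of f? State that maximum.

x_1 = 17/2, x_2 = 41/12, maximum f = 469/12

Vertices and f = 5x_1 - x_2:
  (17/2, 41/12) → f = 469/12
  (224/79, 792/79) → f = 328/79
  (59/28, 9/7) → f = 37/4

The binding constraints are 7x_1 + 6x_2 = 80 and 4x_1 - 12x_2 = -7.
Solving simultaneously gives x_1 = 17/2, x_2 = 41/12.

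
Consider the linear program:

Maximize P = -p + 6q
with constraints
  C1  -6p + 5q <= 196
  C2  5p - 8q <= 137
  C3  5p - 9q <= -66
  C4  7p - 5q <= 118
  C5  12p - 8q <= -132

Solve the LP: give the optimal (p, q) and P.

p = 227/3, q = 130, maximum P = 2113/3

Vertices and P = -p + 6q:
  (-1434/29, -584/29) → P = -2070/29
  (227/3, 130) → P = 2113/3
  (-165/17, 33/17) → P = 363/17

At the optimal vertex, -6p + 5q = 196 and 12p - 8q = -132.
Solving simultaneously gives p = 227/3, q = 130.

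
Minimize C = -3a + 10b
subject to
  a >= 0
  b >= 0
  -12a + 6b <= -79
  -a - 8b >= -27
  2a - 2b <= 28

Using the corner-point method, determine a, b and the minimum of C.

a = 14, b = 0, minimum C = -42

Feasible corners and C = -3a + 10b:
  (79/12, 0) → C = -79/4
  (14, 0) → C = -42
  (397/51, 245/102) → C = 2/3
  (139/9, 13/9) → C = -287/9

At the optimal vertex, b = 0 and 2a - 2b = 28.
Solving simultaneously gives a = 14, b = 0.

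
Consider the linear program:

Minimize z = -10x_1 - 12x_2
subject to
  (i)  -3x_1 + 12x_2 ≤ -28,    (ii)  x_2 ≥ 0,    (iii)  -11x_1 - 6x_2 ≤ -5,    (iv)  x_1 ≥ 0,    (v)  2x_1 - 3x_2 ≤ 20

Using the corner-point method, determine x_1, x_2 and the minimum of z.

x_1 = 52/5, x_2 = 4/15, minimum z = -536/5

Feasible corners and z = -10x_1 - 12x_2:
  (28/3, 0) → z = -280/3
  (52/5, 4/15) → z = -536/5
  (10, 0) → z = -100

The optimum lies where -3x_1 + 12x_2 = -28 and 2x_1 - 3x_2 = 20.
Solving simultaneously gives x_1 = 52/5, x_2 = 4/15.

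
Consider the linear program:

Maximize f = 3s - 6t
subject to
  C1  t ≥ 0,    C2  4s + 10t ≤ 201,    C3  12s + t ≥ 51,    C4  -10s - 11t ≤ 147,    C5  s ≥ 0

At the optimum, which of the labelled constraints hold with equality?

C1 and C2

Extreme points and f = 3s - 6t:
  (201/4, 0) → f = 603/4
  (17/4, 0) → f = 51/4
  (309/116, 552/29) → f = -12321/116

The maximum is at (201/4, 0). Substituting into each constraint, equality holds for C1 and C2; the remaining constraints have slack.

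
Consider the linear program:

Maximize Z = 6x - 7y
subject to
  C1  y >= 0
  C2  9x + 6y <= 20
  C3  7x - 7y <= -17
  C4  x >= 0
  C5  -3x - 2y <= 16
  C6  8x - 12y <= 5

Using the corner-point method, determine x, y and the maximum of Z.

x = 0, y = 17/7, maximum Z = -17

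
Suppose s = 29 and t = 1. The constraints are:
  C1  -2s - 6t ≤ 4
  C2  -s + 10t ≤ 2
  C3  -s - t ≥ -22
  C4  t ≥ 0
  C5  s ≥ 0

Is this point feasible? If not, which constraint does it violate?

not feasible — violates C3

Constraint C3: -s - t = -30, which is not ≥ -22. All other constraints are satisfied.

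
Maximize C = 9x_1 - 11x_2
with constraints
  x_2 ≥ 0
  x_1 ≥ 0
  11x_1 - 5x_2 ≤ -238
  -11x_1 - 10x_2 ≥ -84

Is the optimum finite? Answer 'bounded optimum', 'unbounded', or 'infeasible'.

The boundaries x_2 = 0 and x_1 = 0 meet at (0, 0), but that point violates 11x_1 - 5x_2 ≤ -238. Every candidate vertex is excluded by some other constraint, so the feasible region is empty.

infeasible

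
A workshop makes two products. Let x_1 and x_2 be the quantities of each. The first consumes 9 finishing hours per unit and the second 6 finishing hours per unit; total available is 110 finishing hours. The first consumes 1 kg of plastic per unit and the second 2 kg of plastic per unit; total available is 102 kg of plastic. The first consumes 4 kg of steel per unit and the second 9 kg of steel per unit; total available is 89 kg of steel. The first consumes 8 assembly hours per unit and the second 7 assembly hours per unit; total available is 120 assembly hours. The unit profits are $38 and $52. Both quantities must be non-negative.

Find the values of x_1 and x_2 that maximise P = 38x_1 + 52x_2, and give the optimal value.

x_1 = 8, x_2 = 19/3, maximum P = 1900/3

Vertices and P = 38x_1 + 52x_2:
  (0, 0) → P = 0
  (0, 89/9) → P = 4628/9
  (110/9, 0) → P = 4180/9
  (8, 19/3) → P = 1900/3

The optimum lies where 9x_1 + 6x_2 = 110 and 4x_1 + 9x_2 = 89.
Solving simultaneously gives x_1 = 8, x_2 = 19/3.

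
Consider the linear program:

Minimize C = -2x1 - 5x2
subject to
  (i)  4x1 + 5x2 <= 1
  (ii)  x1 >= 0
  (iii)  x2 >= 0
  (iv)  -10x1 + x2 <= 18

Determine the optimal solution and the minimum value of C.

Extreme points and C = -2x1 - 5x2:
  (0, 1/5) → C = -1
  (1/4, 0) → C = -1/2
  (0, 0) → C = 0

At the optimal vertex, 4x1 + 5x2 = 1 and x1 = 0.
Solving simultaneously gives x1 = 0, x2 = 1/5.

x1 = 0, x2 = 1/5, minimum C = -1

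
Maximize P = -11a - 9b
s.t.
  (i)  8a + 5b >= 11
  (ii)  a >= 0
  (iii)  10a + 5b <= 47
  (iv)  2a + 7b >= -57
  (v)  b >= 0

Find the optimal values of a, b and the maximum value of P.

Extreme points and P = -11a - 9b:
  (0, 11/5) → P = -99/5
  (11/8, 0) → P = -121/8
  (0, 47/5) → P = -423/5
  (47/10, 0) → P = -517/10

a = 11/8, b = 0, maximum P = -121/8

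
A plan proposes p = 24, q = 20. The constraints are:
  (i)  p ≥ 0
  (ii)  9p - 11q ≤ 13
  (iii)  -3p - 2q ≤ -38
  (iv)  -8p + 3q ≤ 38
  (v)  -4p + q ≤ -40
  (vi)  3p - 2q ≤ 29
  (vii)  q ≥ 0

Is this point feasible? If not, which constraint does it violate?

Constraint (vi): 3p - 2q = 32, which is not ≤ 29. All other constraints are satisfied.

not feasible — violates (vi)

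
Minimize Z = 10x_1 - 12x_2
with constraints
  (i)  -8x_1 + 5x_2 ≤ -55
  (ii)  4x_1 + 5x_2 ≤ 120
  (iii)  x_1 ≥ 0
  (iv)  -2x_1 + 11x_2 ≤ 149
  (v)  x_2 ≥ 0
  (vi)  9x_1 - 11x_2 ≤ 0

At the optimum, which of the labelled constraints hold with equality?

Feasible corners and Z = 10x_1 - 12x_2:
  (175/12, 37/3) → Z = -13/6
  (605/43, 495/43) → Z = 110/43
  (1320/89, 1080/89) → Z = 240/89

The minimum is at (175/12, 37/3). Substituting into each constraint, equality holds for (i) and (ii); the remaining constraints have slack.

(i) and (ii)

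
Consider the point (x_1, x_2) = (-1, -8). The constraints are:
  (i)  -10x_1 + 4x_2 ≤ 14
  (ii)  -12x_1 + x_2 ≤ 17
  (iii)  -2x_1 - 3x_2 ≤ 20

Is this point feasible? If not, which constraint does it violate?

not feasible — violates (iii)

Constraint (iii): -2x_1 - 3x_2 = 26, which is not ≤ 20. All other constraints are satisfied.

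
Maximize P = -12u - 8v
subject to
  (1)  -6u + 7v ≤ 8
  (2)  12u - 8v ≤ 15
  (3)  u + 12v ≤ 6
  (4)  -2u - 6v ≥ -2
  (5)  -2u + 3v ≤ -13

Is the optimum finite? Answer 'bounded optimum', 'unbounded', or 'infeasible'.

From the feasible point (-115/4, -47/2), moving in the direction (-7, -6) keeps every constraint satisfied while P increases without bound.

unbounded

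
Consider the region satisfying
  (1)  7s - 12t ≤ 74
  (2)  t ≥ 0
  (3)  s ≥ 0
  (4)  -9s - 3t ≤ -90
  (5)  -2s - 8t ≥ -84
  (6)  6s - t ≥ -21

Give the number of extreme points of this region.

4

The feasible vertices (each the meet of two boundaries and inside every other half-plane) are:
  (74/7, 0)
  (20, 11/2)
  (10, 0)
  (78/11, 96/11)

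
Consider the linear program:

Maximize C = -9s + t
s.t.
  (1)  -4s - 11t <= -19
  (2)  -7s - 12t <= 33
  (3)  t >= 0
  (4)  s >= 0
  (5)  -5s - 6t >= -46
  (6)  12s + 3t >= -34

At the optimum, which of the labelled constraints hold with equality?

Extreme points and C = -9s + t:
  (19/4, 0) → C = -171/4
  (0, 19/11) → C = 19/11
  (46/5, 0) → C = -414/5
  (0, 23/3) → C = 23/3

The maximum is at (0, 23/3). Substituting into each constraint, equality holds for (4) and (5); the remaining constraints have slack.

(4) and (5)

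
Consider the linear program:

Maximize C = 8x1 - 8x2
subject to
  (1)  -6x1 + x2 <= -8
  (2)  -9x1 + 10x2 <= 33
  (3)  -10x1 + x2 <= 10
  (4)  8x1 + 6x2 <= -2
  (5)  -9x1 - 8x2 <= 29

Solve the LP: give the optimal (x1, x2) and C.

x1 = 79/5, x2 = -107/5, maximum C = 1488/5

Feasible corners and C = 8x1 - 8x2:
  (23/22, -19/11) → C = 244/11
  (35/57, -82/19) → C = 2248/57
  (79/5, -107/5) → C = 1488/5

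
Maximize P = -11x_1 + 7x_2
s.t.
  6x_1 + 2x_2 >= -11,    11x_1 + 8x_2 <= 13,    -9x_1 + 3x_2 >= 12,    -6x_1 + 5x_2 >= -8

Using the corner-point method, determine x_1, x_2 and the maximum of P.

x_1 = -57/13, x_2 = 199/26, maximum P = 2647/26

Vertices and P = -11x_1 + 7x_2:
  (-57/13, 199/26) → P = 2647/26
  (-19/12, -3/4) → P = 73/6
  (-19/35, 83/35) → P = 158/7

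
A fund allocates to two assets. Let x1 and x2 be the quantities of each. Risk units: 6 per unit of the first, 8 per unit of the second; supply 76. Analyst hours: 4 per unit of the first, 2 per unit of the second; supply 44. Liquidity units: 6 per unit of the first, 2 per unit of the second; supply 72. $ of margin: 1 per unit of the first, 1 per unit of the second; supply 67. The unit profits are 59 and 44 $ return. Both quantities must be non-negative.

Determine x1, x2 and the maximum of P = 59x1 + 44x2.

Extreme points and P = 59x1 + 44x2:
  (0, 0) → P = 0
  (0, 19/2) → P = 418
  (11, 0) → P = 649
  (10, 2) → P = 678

x1 = 10, x2 = 2, maximum P = 678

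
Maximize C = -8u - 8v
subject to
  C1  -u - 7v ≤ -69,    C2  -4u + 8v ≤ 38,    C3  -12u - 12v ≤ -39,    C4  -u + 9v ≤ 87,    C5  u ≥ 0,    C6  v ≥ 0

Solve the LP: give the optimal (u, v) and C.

Feasible corners and C = -8u - 8v:
  (143/18, 157/18) → C = -400/3
  (69, 0) → C = -552
  (177/14, 155/14) → C = -1328/7
The feasible region is unbounded (it extends along (1, 0), (9, 1)), but C strictly decreases along every unbounded feasible direction, so there is no improving ray and the maximum is attained at a vertex.

u = 143/18, v = 157/18, maximum C = -400/3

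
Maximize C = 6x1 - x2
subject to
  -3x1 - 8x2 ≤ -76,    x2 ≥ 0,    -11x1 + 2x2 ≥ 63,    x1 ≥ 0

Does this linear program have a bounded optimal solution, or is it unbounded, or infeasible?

unbounded

From the feasible point (0, 63/2), moving in the direction (2, 11) keeps every constraint satisfied while C increases without bound.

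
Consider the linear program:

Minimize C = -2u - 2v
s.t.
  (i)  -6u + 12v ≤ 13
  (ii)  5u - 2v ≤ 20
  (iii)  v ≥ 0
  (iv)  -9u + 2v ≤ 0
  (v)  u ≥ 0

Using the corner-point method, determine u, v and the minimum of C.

Extreme points and C = -2u - 2v:
  (133/24, 185/48) → C = -451/24
  (13/48, 39/32) → C = -143/48
  (4, 0) → C = -8
  (0, 0) → C = 0

u = 133/24, v = 185/48, minimum C = -451/24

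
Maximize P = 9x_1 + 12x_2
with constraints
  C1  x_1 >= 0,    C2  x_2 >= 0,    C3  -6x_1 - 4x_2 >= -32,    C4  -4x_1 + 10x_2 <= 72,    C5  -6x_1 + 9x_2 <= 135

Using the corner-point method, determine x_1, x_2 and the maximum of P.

The binding constraints are -6x_1 - 4x_2 = -32 and -4x_1 + 10x_2 = 72.
Solving simultaneously gives x_1 = 8/19, x_2 = 140/19.

x_1 = 8/19, x_2 = 140/19, maximum P = 1752/19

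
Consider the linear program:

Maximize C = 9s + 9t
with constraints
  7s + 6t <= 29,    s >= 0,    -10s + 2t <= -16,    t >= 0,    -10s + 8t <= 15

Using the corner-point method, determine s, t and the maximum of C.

Extreme points and C = 9s + 9t:
  (77/37, 89/37) → C = 1494/37
  (29/7, 0) → C = 261/7
  (8/5, 0) → C = 72/5

s = 77/37, t = 89/37, maximum C = 1494/37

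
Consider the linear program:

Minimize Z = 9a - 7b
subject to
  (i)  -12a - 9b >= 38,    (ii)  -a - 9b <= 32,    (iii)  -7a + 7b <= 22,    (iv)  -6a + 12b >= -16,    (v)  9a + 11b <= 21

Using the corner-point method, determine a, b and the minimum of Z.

a = -211/35, b = -101/35, minimum Z = -1192/35

Feasible corners and Z = 9a - 7b:
  (-464/147, -2/147) → Z = -4162/147
  (-52/33, -70/33) → Z = 2/3
  (-211/35, -101/35) → Z = -1192/35
  (-40/11, -104/33) → Z = -32/3

At the optimal vertex, -a - 9b = 32 and -7a + 7b = 22.
Solving simultaneously gives a = -211/35, b = -101/35.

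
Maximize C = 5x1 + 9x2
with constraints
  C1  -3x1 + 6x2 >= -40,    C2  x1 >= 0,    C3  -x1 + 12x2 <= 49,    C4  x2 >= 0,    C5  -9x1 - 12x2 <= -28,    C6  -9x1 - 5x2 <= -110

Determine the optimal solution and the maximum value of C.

x1 = 129/5, x2 = 187/30, maximum C = 1851/10

Corner points and C = 5x1 + 9x2:
  (129/5, 187/30) → C = 1851/10
  (40/3, 0) → C = 200/3
  (1075/113, 551/113) → C = 10334/113
  (110/9, 0) → C = 550/9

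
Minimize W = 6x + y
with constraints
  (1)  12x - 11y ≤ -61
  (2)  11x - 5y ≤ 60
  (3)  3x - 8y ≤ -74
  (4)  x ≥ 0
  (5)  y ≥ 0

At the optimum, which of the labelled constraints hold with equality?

Extreme points and W = 6x + y:
  (965/61, 1391/61) → W = 7181/61
  (326/63, 235/21) → W = 887/21
  (0, 37/4) → W = 37/4
The feasible region is unbounded (it extends along (0, 1), (5, 11)), but W strictly increases along every unbounded feasible direction, so there is no improving ray and the minimum is attained at a vertex.

The minimum is at (0, 37/4). Substituting into each constraint, equality holds for (3) and (4); the remaining constraints have slack.

(3) and (4)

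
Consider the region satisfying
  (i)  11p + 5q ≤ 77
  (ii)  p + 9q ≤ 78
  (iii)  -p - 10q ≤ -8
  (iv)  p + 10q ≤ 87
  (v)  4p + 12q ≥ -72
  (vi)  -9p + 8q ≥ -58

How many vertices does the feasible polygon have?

6

Pairwise boundary intersections that survive every other constraint:
  (303/94, 781/94)
  (906/133, 55/133)
  (-3, 9)
  (-204/7, 26/7)
  (46/7, 1/7)
  (-63, 15)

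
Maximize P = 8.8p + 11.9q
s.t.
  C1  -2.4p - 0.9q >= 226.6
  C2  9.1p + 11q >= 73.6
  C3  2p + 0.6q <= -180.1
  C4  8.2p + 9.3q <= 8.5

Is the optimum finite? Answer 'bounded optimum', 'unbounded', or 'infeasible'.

From the feasible point (-255884/1821, 223870/1821), moving in the direction (-9.3, 8.2) keeps every constraint satisfied while P increases without bound.

unbounded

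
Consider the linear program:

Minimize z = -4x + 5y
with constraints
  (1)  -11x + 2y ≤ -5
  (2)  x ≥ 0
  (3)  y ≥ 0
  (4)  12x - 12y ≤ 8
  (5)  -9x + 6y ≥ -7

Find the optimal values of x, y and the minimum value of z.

x = 2/3, y = 0, minimum z = -8/3

The feasible region is unbounded (it extends along (2, 3), (2, 11)), but z strictly increases along every unbounded feasible direction, so there is no improving ray and the minimum is attained at a vertex.

At the optimal vertex, y = 0 and 12x - 12y = 8.
Solving simultaneously gives x = 2/3, y = 0.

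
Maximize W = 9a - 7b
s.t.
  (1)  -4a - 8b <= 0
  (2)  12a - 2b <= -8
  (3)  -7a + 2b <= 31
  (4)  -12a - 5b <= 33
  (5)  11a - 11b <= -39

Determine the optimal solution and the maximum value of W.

Vertices and W = 9a - 7b:
  (-66/19, 33/19) → W = -825/19
  (-26/11, 13/11) → W = -325/11
  (23/5, 158/5) → W = -899/5
  (-1/11, 38/11) → W = -25
  (-221/59, 141/59) → W = -2976/59

The optimum lies where 12a - 2b = -8 and 11a - 11b = -39.
Solving simultaneously gives a = -1/11, b = 38/11.

a = -1/11, b = 38/11, maximum W = -25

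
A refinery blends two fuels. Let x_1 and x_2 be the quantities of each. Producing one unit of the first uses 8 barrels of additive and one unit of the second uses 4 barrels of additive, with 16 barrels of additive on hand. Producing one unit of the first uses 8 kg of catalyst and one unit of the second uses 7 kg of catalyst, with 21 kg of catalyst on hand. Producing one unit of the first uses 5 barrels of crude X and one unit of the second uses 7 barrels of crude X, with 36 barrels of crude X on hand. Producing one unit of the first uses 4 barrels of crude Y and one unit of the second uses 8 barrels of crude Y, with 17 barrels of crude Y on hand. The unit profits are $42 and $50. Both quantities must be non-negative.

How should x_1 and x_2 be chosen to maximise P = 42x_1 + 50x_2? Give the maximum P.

x_1 = 5/4, x_2 = 3/2, maximum P = 255/2

Vertices and P = 42x_1 + 50x_2:
  (0, 0) → P = 0
  (0, 17/8) → P = 425/4
  (2, 0) → P = 84
  (5/4, 3/2) → P = 255/2

The binding constraints are 8x_1 + 4x_2 = 16 and 4x_1 + 8x_2 = 17.
Solving simultaneously gives x_1 = 5/4, x_2 = 3/2.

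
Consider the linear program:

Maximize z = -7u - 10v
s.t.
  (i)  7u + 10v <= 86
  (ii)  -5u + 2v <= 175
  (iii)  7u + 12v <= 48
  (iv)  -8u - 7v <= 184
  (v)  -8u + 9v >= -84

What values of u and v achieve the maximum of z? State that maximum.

u = -267/32, v = -67/4, maximum z = 7229/32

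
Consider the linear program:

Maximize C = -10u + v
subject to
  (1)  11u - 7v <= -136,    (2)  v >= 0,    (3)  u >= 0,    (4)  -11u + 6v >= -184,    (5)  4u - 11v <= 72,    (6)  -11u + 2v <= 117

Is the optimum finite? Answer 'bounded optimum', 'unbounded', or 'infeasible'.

bounded optimum

Corner points and C = -10u + v:
  (0, 136/7) → C = 136/7
  (2104/11, 320) → C = -17520/11
  (0, 117/2) → C = 117/2
The feasible region has finitely many vertices and no improving ray; the maximum is 117/2 at (0, 117/2).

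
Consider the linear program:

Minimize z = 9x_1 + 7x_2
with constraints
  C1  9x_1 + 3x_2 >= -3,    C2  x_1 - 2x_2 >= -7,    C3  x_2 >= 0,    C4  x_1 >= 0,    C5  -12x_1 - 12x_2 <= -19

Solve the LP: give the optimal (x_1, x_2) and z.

Extreme points and z = 9x_1 + 7x_2:
  (0, 7/2) → z = 49/2
  (19/12, 0) → z = 57/4
  (0, 19/12) → z = 133/12
The feasible region is unbounded (it extends along (2, 1), (1, 0)), but z strictly increases along every unbounded feasible direction, so there is no improving ray and the minimum is attained at a vertex.

At the optimal vertex, x_1 = 0 and -12x_1 - 12x_2 = -19.
Solving simultaneously gives x_1 = 0, x_2 = 19/12.

x_1 = 0, x_2 = 19/12, minimum z = 133/12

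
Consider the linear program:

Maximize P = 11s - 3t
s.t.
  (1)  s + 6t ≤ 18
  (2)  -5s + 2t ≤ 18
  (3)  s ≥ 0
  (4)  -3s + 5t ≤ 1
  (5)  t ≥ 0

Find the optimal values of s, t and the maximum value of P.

Feasible corners and P = 11s - 3t:
  (84/23, 55/23) → P = 33
  (18, 0) → P = 198
  (0, 1/5) → P = -3/5
  (0, 0) → P = 0

The optimum lies where s + 6t = 18 and t = 0.
Solving simultaneously gives s = 18, t = 0.

s = 18, t = 0, maximum P = 198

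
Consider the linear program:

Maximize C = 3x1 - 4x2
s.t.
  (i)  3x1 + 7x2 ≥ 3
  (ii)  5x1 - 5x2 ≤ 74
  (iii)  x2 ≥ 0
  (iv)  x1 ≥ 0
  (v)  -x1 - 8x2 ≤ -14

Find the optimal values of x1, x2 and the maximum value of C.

Vertices and C = 3x1 - 4x2:
  (74/5, 0) → C = 222/5
  (14, 0) → C = 42
  (0, 7/4) → C = -7
The feasible region is unbounded (it extends along (0, 1), (1, 1)), but C strictly decreases along every unbounded feasible direction, so there is no improving ray and the maximum is attained at a vertex.

At the optimal vertex, 5x1 - 5x2 = 74 and x2 = 0.
Solving simultaneously gives x1 = 74/5, x2 = 0.

x1 = 74/5, x2 = 0, maximum C = 222/5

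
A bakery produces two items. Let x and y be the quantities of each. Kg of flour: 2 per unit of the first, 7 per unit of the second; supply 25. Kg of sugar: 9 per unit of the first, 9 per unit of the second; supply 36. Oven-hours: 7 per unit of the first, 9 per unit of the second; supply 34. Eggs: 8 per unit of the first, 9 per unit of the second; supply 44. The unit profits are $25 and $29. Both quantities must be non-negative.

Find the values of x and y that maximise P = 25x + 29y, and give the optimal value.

x = 1, y = 3, maximum P = 112

Vertices and P = 25x + 29y:
  (0, 0) → P = 0
  (0, 25/7) → P = 725/7
  (4, 0) → P = 100
  (13/31, 107/31) → P = 3428/31
  (1, 3) → P = 112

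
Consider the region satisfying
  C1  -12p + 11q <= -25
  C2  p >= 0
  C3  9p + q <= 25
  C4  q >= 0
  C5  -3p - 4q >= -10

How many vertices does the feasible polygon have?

4

The feasible vertices (each the meet of two boundaries and inside every other half-plane) are:
  (25/12, 0)
  (70/27, 5/9)
  (25/9, 0)
  (30/11, 5/11)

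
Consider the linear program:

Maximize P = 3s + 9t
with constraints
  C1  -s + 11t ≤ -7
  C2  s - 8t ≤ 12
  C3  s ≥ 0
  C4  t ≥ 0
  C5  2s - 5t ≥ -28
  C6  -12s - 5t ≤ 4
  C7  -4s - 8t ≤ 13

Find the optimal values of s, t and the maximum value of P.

Extreme points and P = 3s + 9t:
  (76/3, 5/3) → P = 91
  (7, 0) → P = 21
  (12, 0) → P = 36

s = 76/3, t = 5/3, maximum P = 91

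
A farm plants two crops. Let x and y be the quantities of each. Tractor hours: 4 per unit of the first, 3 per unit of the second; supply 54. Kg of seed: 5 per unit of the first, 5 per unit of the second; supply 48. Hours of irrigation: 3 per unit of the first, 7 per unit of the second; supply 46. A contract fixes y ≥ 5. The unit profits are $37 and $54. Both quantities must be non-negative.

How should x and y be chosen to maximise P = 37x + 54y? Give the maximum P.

x = 11/3, y = 5, maximum P = 1217/3

Extreme points and P = 37x + 54y:
  (0, 46/7) → P = 2484/7
  (0, 5) → P = 270
  (11/3, 5) → P = 1217/3

The optimum lies where 3x + 7y = 46 and y = 5.
Solving simultaneously gives x = 11/3, y = 5.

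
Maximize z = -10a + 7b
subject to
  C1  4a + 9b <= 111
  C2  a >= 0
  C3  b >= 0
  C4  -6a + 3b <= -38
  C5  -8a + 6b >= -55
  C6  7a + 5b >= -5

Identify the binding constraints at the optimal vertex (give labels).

Vertices and z = -10a + 7b:
  (225/22, 257/33) → z = -1576/33
  (387/32, 167/24) → z = -3467/48
  (19/3, 0) → z = -190/3
  (55/8, 0) → z = -275/4

The maximum is at (225/22, 257/33). Substituting into each constraint, equality holds for C1 and C4; the remaining constraints have slack.

C1 and C4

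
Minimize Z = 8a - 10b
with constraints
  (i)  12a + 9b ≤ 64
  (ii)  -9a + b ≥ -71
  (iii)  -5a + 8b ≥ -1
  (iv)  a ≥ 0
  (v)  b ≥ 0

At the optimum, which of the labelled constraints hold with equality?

Extreme points and Z = 8a - 10b:
  (521/141, 308/141) → Z = 1088/141
  (0, 64/9) → Z = -640/9
  (1/5, 0) → Z = 8/5
  (0, 0) → Z = 0

The minimum is at (0, 64/9). Substituting into each constraint, equality holds for (i) and (iv); the remaining constraints have slack.

(i) and (iv)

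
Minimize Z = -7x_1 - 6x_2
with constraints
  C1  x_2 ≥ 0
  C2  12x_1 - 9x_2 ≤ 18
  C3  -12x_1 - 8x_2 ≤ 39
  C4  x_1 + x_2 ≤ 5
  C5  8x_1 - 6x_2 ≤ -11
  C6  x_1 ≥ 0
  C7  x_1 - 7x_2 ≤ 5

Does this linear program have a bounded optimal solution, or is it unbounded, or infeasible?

Extreme points and Z = -7x_1 - 6x_2:
  (19/14, 51/14) → Z = -439/14
  (0, 5) → Z = -30
  (0, 11/6) → Z = -11
The feasible region has finitely many vertices and no improving ray; the minimum is -439/14 at (19/14, 51/14).

bounded optimum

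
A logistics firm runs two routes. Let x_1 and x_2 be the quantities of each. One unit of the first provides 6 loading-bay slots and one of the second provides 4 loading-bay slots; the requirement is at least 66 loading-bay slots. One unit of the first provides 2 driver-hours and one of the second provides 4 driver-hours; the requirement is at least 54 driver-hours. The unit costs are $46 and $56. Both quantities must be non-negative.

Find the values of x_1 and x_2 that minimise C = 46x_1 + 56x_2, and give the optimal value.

x_1 = 3, x_2 = 12, minimum C = 810

Extreme points and C = 46x_1 + 56x_2:
  (0, 33/2) → C = 924
  (27, 0) → C = 1242
  (3, 12) → C = 810
The feasible region is unbounded (it extends along (0, 1), (1, 0)), but C strictly increases along every unbounded feasible direction, so there is no improving ray and the minimum is attained at a vertex.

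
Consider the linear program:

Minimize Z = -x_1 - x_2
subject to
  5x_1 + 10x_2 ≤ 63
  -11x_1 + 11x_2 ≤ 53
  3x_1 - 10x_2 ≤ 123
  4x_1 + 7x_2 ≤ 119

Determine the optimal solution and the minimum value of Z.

Extreme points and Z = -x_1 - x_2:
  (163/165, 958/165) → Z = -1121/165
  (93/4, -213/40) → Z = -717/40
  (-269/11, -216/11) → Z = 485/11

The optimum lies where 5x_1 + 10x_2 = 63 and 3x_1 - 10x_2 = 123.
Solving simultaneously gives x_1 = 93/4, x_2 = -213/40.

x_1 = 93/4, x_2 = -213/40, minimum Z = -717/40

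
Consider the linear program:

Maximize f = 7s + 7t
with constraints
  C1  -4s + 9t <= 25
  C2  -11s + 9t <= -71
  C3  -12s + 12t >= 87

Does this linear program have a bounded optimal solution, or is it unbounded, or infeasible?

infeasible

The boundaries -4s + 9t = 25 and -11s + 9t = -71 meet at (96/7, 559/63), but that point violates -12s + 12t ≥ 87. Every candidate vertex is excluded by some other constraint, so the feasible region is empty.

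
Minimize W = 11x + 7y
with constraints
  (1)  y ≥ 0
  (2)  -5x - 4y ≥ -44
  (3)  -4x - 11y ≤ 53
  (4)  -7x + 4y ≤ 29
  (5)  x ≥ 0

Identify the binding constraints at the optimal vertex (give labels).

Extreme points and W = 11x + 7y:
  (44/5, 0) → W = 484/5
  (0, 0) → W = 0
  (5/4, 151/16) → W = 1277/16
  (0, 29/4) → W = 203/4

The minimum is at (0, 0). Substituting into each constraint, equality holds for (1) and (5); the remaining constraints have slack.

(1) and (5)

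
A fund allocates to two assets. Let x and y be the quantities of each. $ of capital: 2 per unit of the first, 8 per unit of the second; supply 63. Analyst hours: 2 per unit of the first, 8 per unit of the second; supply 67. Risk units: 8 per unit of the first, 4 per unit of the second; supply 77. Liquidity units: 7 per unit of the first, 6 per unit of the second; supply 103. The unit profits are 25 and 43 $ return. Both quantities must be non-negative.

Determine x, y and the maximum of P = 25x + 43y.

Extreme points and P = 25x + 43y:
  (0, 0) → P = 0
  (0, 63/8) → P = 2709/8
  (77/8, 0) → P = 1925/8
  (13/2, 25/4) → P = 1725/4

The binding constraints are 2x + 8y = 63 and 8x + 4y = 77.
Solving simultaneously gives x = 13/2, y = 25/4.

x = 13/2, y = 25/4, maximum P = 1725/4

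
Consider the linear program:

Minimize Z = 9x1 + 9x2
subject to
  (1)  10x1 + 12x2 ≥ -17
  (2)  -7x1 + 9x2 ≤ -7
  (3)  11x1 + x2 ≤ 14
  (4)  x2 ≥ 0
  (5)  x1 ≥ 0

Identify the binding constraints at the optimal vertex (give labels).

(2) and (4)

Corner points and Z = 9x1 + 9x2:
  (133/106, 21/106) → Z = 693/53
  (1, 0) → Z = 9
  (14/11, 0) → Z = 126/11

The minimum is at (1, 0). Substituting into each constraint, equality holds for (2) and (4); the remaining constraints have slack.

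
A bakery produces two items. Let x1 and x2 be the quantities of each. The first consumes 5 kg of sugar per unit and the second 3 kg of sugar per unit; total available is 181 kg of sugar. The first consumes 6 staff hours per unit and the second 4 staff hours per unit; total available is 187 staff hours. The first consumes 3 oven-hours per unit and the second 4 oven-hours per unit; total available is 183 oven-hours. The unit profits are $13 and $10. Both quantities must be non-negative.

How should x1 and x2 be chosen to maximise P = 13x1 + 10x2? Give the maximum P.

Corner points and P = 13x1 + 10x2:
  (0, 0) → P = 0
  (0, 183/4) → P = 915/2
  (187/6, 0) → P = 2431/6
  (4/3, 179/4) → P = 2789/6

x1 = 4/3, x2 = 179/4, maximum P = 2789/6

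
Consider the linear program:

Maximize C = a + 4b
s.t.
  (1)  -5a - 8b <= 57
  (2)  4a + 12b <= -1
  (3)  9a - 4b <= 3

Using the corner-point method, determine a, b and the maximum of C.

The optimum lies where -5a - 8b = 57 and 4a + 12b = -1.
Solving simultaneously gives a = -169/7, b = 223/28.

a = -169/7, b = 223/28, maximum C = 54/7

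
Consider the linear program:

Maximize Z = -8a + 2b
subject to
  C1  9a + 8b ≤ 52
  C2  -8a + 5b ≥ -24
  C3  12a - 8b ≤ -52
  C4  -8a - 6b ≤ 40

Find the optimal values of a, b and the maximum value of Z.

a = -316/5, b = 388/5, maximum Z = 3304/5

The binding constraints are 9a + 8b = 52 and -8a - 6b = 40.
Solving simultaneously gives a = -316/5, b = 388/5.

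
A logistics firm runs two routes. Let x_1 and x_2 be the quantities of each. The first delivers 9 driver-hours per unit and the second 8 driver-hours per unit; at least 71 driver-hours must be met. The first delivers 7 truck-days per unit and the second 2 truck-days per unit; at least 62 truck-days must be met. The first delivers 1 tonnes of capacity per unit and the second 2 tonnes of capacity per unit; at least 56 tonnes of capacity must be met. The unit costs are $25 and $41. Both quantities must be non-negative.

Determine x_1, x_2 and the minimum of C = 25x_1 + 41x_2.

x_1 = 1, x_2 = 55/2, minimum C = 2305/2

The feasible region is unbounded (it extends along (0, 1), (1, 0)), but C strictly increases along every unbounded feasible direction, so there is no improving ray and the minimum is attained at a vertex.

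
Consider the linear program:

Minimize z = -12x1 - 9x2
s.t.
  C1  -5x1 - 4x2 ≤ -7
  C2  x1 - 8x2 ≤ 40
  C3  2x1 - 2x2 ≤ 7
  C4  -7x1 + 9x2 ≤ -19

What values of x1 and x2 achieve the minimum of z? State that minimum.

x1 = 25/4, x2 = 11/4, minimum z = -399/4

Vertices and z = -12x1 - 9x2:
  (7/3, -7/6) → z = -35/2
  (139/73, -46/73) → z = -1254/73
  (25/4, 11/4) → z = -399/4

The binding constraints are 2x1 - 2x2 = 7 and -7x1 + 9x2 = -19.
Solving simultaneously gives x1 = 25/4, x2 = 11/4.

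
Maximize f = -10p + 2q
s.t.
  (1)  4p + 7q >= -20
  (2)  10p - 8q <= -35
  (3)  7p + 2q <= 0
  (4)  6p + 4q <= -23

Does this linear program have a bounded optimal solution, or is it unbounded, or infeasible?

unbounded

From the feasible point (-135/34, -10/17), moving in the direction (-7, 4) keeps every constraint satisfied while f increases without bound.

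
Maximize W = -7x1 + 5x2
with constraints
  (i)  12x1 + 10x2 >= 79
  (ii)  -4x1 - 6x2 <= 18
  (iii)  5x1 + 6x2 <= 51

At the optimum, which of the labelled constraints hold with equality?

(i) and (iii)

Corner points and W = -7x1 + 5x2:
  (327/16, -133/8) → W = -3619/16
  (-18/11, 217/22) → W = 1337/22
  (69, -49) → W = -728

The maximum is at (-18/11, 217/22). Substituting into each constraint, equality holds for (i) and (iii); the remaining constraints have slack.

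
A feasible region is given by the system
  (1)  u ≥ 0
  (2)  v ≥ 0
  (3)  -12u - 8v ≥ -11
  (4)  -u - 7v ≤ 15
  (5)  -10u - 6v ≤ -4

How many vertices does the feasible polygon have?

Pairwise boundary intersections that survive every other constraint:
  (0, 11/8)
  (0, 2/3)
  (11/12, 0)
  (2/5, 0)

4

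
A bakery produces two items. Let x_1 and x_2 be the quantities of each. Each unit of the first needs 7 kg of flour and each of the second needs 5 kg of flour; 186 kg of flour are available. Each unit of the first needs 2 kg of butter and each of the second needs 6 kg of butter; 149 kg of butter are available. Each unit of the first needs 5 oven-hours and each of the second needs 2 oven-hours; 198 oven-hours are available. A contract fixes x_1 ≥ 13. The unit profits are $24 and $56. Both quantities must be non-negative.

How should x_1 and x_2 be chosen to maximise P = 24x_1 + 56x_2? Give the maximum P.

x_1 = 13, x_2 = 19, maximum P = 1376

Vertices and P = 24x_1 + 56x_2:
  (186/7, 0) → P = 4464/7
  (13, 0) → P = 312
  (13, 19) → P = 1376

At the optimal vertex, 7x_1 + 5x_2 = 186 and x_1 = 13.
Solving simultaneously gives x_1 = 13, x_2 = 19.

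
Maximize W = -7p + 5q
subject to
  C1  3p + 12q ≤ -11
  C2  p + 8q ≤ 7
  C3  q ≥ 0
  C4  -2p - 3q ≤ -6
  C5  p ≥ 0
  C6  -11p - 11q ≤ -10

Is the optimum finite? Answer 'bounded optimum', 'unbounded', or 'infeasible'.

infeasible

The boundaries 3p + 12q = -11 and -2p - 3q = -6 meet at (7, -8/3), but that point violates q ≥ 0. Every candidate vertex is excluded by some other constraint, so the feasible region is empty.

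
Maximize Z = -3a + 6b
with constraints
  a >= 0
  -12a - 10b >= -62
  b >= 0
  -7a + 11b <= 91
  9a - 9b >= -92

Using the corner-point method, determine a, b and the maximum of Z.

Feasible corners and Z = -3a + 6b:
  (0, 31/5) → Z = 186/5
  (0, 0) → Z = 0
  (31/6, 0) → Z = -31/2

At the optimal vertex, a = 0 and -12a - 10b = -62.
Solving simultaneously gives a = 0, b = 31/5.

a = 0, b = 31/5, maximum Z = 186/5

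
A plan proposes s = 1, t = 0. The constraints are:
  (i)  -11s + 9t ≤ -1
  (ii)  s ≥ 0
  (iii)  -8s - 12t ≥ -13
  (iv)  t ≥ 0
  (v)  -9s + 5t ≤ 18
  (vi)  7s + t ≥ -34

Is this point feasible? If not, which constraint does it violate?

(i): -11 ≤ -1 ✓
(ii): 1 ≥ 0 ✓
(iii): -8 ≥ -13 ✓
(iv): 0 ≥ 0 ✓
(v): -9 ≤ 18 ✓
(vi): 7 ≥ -34 ✓

feasible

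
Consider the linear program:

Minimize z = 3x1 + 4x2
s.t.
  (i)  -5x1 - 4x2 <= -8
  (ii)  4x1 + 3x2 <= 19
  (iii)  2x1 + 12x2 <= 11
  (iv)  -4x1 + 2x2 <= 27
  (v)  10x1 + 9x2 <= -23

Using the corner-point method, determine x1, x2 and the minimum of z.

x1 = 52, x2 = -63, minimum z = -96

Vertices and z = 3x1 + 4x2:
  (52, -63) → z = -96
  (164/5, -39) → z = -288/5
  (40, -47) → z = -68

At the optimal vertex, -5x1 - 4x2 = -8 and 4x1 + 3x2 = 19.
Solving simultaneously gives x1 = 52, x2 = -63.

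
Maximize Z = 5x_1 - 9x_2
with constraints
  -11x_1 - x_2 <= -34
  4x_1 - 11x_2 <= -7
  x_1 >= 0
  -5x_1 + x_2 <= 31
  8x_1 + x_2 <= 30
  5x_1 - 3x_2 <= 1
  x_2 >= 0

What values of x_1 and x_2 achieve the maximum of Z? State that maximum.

x_1 = 103/38, x_2 = 159/38, maximum Z = -458/19

Extreme points and Z = 5x_1 - 9x_2:
  (4/3, 58/3) → Z = -502/3
  (103/38, 159/38) → Z = -458/19
  (91/29, 142/29) → Z = -823/29

At the optimal vertex, -11x_1 - x_2 = -34 and 5x_1 - 3x_2 = 1.
Solving simultaneously gives x_1 = 103/38, x_2 = 159/38.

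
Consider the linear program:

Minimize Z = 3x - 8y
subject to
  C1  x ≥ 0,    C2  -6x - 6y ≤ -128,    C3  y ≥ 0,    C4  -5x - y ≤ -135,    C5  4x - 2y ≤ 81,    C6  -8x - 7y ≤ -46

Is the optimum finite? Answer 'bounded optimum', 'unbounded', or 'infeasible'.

From the feasible point (0, 135), moving in the direction (0, 1) keeps every constraint satisfied while Z decreases without bound.

unbounded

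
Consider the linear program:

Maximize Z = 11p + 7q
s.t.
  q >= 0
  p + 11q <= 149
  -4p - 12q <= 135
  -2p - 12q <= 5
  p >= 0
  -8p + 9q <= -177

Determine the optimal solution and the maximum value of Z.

p = 149, q = 0, maximum Z = 1639

Vertices and Z = 11p + 7q:
  (149, 0) → Z = 1639
  (177/8, 0) → Z = 1947/8
  (3288/97, 1015/97) → Z = 43273/97

The optimum lies where q = 0 and p + 11q = 149.
Solving simultaneously gives p = 149, q = 0.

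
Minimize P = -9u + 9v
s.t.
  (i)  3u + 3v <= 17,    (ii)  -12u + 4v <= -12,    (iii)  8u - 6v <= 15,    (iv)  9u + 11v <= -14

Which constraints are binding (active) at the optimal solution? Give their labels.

Vertices and P = -9u + 9v:
  (3/10, -21/10) → P = -108/5
  (19/42, -23/14) → P = -132/7
  (81/142, -247/142) → P = -1476/71

The minimum is at (3/10, -21/10). Substituting into each constraint, equality holds for (ii) and (iii); the remaining constraints have slack.

(ii) and (iii)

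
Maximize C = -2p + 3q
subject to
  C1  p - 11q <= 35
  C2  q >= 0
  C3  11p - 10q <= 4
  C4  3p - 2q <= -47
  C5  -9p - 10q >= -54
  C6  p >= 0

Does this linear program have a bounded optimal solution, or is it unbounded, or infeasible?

The boundaries q = 0 and 11p - 10q = 4 meet at (4/11, 0), but that point violates 3p - 2q ≤ -47. Every candidate vertex is excluded by some other constraint, so the feasible region is empty.

infeasible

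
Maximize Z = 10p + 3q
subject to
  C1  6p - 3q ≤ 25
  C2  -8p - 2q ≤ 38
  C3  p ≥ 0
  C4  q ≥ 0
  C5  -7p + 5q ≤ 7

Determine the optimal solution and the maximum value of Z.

Feasible corners and Z = 10p + 3q:
  (25/6, 0) → Z = 125/3
  (146/9, 217/9) → Z = 2111/9
  (0, 0) → Z = 0
  (0, 7/5) → Z = 21/5

The optimum lies where 6p - 3q = 25 and -7p + 5q = 7.
Solving simultaneously gives p = 146/9, q = 217/9.

p = 146/9, q = 217/9, maximum Z = 2111/9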